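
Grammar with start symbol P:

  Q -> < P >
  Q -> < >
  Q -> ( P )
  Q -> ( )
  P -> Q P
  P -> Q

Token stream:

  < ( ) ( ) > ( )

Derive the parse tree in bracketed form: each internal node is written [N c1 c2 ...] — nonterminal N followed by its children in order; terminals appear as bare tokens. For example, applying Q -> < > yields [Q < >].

P
Q P
< P > P
< Q P > P
< ( ) P > P
< ( ) Q > P
< ( ) ( ) > P
< ( ) ( ) > Q
< ( ) ( ) > ( )

[P [Q < [P [Q ( )] [P [Q ( )]]] >] [P [Q ( )]]]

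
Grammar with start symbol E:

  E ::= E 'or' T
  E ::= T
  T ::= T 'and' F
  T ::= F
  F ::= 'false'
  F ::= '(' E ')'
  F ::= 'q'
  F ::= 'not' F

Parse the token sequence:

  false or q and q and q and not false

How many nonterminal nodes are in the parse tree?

[E [E [T [F false]]] or [T [T [T [T [F q]] and [F q]] and [F q]] and [F not [F false]]]]

13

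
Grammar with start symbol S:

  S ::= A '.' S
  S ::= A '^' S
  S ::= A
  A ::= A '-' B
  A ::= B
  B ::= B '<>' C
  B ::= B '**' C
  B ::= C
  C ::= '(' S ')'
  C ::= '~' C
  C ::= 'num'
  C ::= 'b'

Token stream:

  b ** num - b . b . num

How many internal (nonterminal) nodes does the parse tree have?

[S [A [A [B [B [C b]] ** [C num]]] - [B [C b]]] . [S [A [B [C b]]] . [S [A [B [C num]]]]]]

17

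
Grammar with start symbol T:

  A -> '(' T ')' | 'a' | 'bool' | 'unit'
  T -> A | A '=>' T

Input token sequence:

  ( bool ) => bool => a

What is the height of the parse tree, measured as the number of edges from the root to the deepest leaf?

[T [A ( [T [A bool]] )] => [T [A bool] => [T [A a]]]]

4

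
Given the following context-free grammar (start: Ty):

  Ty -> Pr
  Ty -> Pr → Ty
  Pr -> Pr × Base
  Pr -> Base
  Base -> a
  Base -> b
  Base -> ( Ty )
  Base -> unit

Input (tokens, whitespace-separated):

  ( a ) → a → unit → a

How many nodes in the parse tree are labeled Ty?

5

[Ty [Pr [Base ( [Ty [Pr [Base a]]] )]] → [Ty [Pr [Base a]] → [Ty [Pr [Base unit]] → [Ty [Pr [Base a]]]]]]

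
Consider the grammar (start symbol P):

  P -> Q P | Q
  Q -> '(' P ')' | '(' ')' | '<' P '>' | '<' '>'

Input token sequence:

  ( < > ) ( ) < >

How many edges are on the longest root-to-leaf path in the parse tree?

4

[P [Q ( [P [Q < >]] )] [P [Q ( )] [P [Q < >]]]]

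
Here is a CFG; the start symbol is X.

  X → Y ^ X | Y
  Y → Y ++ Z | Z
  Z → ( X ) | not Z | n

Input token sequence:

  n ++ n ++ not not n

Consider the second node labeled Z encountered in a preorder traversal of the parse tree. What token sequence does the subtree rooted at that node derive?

[X [Y [Y [Y [Z n]] ++ [Z n]] ++ [Z not [Z not [Z n]]]]]

n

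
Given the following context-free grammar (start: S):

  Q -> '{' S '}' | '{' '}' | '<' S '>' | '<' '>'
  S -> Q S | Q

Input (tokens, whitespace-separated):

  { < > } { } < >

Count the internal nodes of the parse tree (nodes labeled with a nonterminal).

[S [Q { [S [Q < >]] }] [S [Q { }] [S [Q < >]]]]

8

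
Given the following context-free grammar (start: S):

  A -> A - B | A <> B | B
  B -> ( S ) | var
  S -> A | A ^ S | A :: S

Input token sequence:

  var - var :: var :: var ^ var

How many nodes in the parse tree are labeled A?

5

[S [A [A [B var]] - [B var]] :: [S [A [B var]] :: [S [A [B var]] ^ [S [A [B var]]]]]]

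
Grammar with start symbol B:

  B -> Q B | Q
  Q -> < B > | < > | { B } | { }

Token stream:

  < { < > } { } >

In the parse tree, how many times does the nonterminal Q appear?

4

[B [Q < [B [Q { [B [Q < >]] }] [B [Q { }]]] >]]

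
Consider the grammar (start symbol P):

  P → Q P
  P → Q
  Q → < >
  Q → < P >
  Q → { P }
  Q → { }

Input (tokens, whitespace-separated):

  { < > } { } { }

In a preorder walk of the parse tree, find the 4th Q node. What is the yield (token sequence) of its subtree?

[P [Q { [P [Q < >]] }] [P [Q { }] [P [Q { }]]]]

{ }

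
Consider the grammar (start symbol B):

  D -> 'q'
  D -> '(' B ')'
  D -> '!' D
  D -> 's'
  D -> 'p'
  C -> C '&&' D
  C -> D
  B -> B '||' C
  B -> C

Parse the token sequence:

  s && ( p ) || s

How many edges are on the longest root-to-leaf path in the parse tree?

[B [B [C [C [D s]] && [D ( [B [C [D p]]] )]]] || [C [D s]]]

7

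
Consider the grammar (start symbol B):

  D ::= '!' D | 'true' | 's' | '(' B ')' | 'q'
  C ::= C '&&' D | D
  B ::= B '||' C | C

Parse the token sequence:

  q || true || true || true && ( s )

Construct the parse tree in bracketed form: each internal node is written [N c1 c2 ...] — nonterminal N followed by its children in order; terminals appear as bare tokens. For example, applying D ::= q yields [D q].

[B [B [B [B [C [D q]]] || [C [D true]]] || [C [D true]]] || [C [C [D true]] && [D ( [B [C [D s]]] )]]]

B
B || C
B || C || C
B || C || C || C
C || C || C || C
D || C || C || C
q || C || C || C
q || D || C || C
q || true || C || C
q || true || D || C
q || true || true || C
q || true || true || C && D
q || true || true || D && D
q || true || true || true && D
q || true || true || true && ( B )
q || true || true || true && ( C )
q || true || true || true && ( D )
q || true || true || true && ( s )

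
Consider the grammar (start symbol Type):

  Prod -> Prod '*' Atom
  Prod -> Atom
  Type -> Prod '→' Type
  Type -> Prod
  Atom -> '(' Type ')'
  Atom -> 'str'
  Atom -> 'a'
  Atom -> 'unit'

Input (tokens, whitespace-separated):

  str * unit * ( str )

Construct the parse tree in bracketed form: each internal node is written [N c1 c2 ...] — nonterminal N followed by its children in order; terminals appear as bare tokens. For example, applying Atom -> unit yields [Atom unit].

[Type [Prod [Prod [Prod [Atom str]] * [Atom unit]] * [Atom ( [Type [Prod [Atom str]]] )]]]

Type
Prod
Prod * Atom
Prod * Atom * Atom
Atom * Atom * Atom
str * Atom * Atom
str * unit * Atom
str * unit * ( Type )
str * unit * ( Prod )
str * unit * ( Atom )
str * unit * ( str )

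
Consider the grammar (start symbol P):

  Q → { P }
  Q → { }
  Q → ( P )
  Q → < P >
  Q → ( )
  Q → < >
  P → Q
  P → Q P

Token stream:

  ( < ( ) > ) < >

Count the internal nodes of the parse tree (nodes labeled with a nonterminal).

8

[P [Q ( [P [Q < [P [Q ( )]] >]] )] [P [Q < >]]]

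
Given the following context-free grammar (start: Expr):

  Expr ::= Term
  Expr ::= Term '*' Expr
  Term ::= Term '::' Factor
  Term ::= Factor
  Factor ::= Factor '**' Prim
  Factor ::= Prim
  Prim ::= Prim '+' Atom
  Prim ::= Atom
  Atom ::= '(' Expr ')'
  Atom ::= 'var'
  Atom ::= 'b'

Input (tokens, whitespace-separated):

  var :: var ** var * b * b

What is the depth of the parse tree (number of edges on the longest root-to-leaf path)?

7

[Expr [Term [Term [Factor [Prim [Atom var]]]] :: [Factor [Factor [Prim [Atom var]]] ** [Prim [Atom var]]]] * [Expr [Term [Factor [Prim [Atom b]]]] * [Expr [Term [Factor [Prim [Atom b]]]]]]]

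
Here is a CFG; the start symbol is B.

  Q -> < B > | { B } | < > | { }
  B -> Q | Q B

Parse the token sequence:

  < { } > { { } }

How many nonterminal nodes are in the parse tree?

[B [Q < [B [Q { }]] >] [B [Q { [B [Q { }]] }]]]

8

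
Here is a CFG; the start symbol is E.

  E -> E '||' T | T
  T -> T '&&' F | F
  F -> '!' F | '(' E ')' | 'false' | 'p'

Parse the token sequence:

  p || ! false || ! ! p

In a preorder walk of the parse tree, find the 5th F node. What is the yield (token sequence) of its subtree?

! p

[E [E [E [T [F p]]] || [T [F ! [F false]]]] || [T [F ! [F ! [F p]]]]]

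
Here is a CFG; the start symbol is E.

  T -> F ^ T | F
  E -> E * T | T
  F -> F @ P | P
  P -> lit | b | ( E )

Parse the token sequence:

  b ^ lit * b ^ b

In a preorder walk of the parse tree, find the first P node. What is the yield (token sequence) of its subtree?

[E [E [T [F [P b]] ^ [T [F [P lit]]]]] * [T [F [P b]] ^ [T [F [P b]]]]]

b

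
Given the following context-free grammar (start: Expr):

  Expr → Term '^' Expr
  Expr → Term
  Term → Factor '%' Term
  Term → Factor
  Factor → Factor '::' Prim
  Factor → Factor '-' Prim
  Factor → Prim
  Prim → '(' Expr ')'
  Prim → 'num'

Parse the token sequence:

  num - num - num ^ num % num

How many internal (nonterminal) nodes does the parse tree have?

15

[Expr [Term [Factor [Factor [Factor [Prim num]] - [Prim num]] - [Prim num]]] ^ [Expr [Term [Factor [Prim num]] % [Term [Factor [Prim num]]]]]]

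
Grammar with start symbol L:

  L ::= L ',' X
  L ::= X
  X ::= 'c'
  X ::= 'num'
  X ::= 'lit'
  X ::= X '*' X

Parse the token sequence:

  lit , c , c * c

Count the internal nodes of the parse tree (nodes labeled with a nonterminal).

8

[L [L [L [X lit]] , [X c]] , [X [X c] * [X c]]]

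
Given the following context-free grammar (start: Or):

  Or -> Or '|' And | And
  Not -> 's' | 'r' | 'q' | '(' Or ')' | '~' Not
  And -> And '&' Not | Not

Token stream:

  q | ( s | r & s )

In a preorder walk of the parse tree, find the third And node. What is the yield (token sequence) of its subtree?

[Or [Or [And [Not q]]] | [And [Not ( [Or [Or [And [Not s]]] | [And [And [Not r]] & [Not s]]] )]]]

s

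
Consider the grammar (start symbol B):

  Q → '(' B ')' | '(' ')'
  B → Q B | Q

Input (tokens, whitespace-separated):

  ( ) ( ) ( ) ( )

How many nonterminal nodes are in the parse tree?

[B [Q ( )] [B [Q ( )] [B [Q ( )] [B [Q ( )]]]]]

8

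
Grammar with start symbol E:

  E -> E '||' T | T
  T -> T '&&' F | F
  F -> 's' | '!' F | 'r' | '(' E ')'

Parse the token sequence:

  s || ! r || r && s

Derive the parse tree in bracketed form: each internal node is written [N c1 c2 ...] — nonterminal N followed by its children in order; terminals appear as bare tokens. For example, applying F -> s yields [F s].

E
E || T
E || T || T
T || T || T
F || T || T
s || T || T
s || F || T
s || ! F || T
s || ! r || T
s || ! r || T && F
s || ! r || F && F
s || ! r || r && F
s || ! r || r && s

[E [E [E [T [F s]]] || [T [F ! [F r]]]] || [T [T [F r]] && [F s]]]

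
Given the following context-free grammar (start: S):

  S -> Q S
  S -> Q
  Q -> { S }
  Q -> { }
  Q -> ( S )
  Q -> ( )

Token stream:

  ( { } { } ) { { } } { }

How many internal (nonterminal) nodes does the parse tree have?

12

[S [Q ( [S [Q { }] [S [Q { }]]] )] [S [Q { [S [Q { }]] }] [S [Q { }]]]]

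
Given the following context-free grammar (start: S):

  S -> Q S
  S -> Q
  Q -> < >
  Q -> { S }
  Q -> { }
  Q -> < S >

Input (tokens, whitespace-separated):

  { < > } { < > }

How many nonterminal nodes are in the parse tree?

8

[S [Q { [S [Q < >]] }] [S [Q { [S [Q < >]] }]]]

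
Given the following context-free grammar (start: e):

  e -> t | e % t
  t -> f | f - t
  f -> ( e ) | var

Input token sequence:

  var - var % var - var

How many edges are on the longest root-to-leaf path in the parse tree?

5

[e [e [t [f var] - [t [f var]]]] % [t [f var] - [t [f var]]]]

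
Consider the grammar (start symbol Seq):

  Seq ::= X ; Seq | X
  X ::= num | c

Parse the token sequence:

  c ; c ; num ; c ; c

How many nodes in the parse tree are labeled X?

5

[Seq [X c] ; [Seq [X c] ; [Seq [X num] ; [Seq [X c] ; [Seq [X c]]]]]]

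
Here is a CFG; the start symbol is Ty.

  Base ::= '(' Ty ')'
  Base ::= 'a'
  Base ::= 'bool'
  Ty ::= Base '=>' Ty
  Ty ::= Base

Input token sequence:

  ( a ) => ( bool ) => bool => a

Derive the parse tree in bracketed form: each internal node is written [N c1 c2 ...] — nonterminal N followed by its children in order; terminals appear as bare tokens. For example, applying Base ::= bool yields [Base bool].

[Ty [Base ( [Ty [Base a]] )] => [Ty [Base ( [Ty [Base bool]] )] => [Ty [Base bool] => [Ty [Base a]]]]]

Ty
Base => Ty
( Ty ) => Ty
( Base ) => Ty
( a ) => Ty
( a ) => Base => Ty
( a ) => ( Ty ) => Ty
( a ) => ( Base ) => Ty
( a ) => ( bool ) => Ty
( a ) => ( bool ) => Base => Ty
( a ) => ( bool ) => bool => Ty
( a ) => ( bool ) => bool => Base
( a ) => ( bool ) => bool => a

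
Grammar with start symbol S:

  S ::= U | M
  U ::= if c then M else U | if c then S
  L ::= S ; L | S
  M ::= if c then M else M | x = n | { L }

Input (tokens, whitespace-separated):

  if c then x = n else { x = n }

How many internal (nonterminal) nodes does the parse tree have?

7

[S [M if c then [M x = n] else [M { [L [S [M x = n]]] }]]]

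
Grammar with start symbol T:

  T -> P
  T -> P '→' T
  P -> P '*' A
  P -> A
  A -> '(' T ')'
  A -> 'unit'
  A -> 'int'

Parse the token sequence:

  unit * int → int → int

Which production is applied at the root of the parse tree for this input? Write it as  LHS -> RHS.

T -> P '→' T

[T [P [P [A unit]] * [A int]] → [T [P [A int]] → [T [P [A int]]]]]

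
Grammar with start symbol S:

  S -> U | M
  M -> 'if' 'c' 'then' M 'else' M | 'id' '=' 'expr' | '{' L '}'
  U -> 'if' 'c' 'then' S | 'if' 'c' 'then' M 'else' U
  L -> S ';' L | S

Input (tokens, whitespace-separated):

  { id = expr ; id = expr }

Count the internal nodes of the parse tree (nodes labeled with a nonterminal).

8

[S [M { [L [S [M id = expr]] ; [L [S [M id = expr]]]] }]]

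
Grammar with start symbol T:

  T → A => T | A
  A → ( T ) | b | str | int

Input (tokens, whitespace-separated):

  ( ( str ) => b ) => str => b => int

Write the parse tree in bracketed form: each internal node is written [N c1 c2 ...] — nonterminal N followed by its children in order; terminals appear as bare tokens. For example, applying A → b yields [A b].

[T [A ( [T [A ( [T [A str]] )] => [T [A b]]] )] => [T [A str] => [T [A b] => [T [A int]]]]]

T
A => T
( T ) => T
( A => T ) => T
( ( T ) => T ) => T
( ( A ) => T ) => T
( ( str ) => T ) => T
( ( str ) => A ) => T
( ( str ) => b ) => T
( ( str ) => b ) => A => T
( ( str ) => b ) => str => T
( ( str ) => b ) => str => A => T
( ( str ) => b ) => str => b => T
( ( str ) => b ) => str => b => A
( ( str ) => b ) => str => b => int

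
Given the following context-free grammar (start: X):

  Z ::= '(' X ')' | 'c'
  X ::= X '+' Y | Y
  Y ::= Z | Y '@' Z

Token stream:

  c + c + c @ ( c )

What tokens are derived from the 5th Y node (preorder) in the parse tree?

c

[X [X [X [Y [Z c]]] + [Y [Z c]]] + [Y [Y [Z c]] @ [Z ( [X [Y [Z c]]] )]]]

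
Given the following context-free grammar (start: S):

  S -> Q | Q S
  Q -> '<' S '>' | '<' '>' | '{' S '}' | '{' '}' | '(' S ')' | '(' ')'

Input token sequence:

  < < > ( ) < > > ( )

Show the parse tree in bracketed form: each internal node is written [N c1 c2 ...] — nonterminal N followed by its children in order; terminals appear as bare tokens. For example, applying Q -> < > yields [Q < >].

S
Q S
< S > S
< Q S > S
< < > S > S
< < > Q S > S
< < > ( ) S > S
< < > ( ) Q > S
< < > ( ) < > > S
< < > ( ) < > > Q
< < > ( ) < > > ( )

[S [Q < [S [Q < >] [S [Q ( )] [S [Q < >]]]] >] [S [Q ( )]]]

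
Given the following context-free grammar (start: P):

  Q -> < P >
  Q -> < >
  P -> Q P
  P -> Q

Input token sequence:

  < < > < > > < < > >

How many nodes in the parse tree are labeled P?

5

[P [Q < [P [Q < >] [P [Q < >]]] >] [P [Q < [P [Q < >]] >]]]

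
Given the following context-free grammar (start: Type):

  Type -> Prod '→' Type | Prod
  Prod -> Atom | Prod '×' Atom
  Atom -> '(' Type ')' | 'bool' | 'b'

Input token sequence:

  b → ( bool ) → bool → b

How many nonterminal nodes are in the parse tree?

15

[Type [Prod [Atom b]] → [Type [Prod [Atom ( [Type [Prod [Atom bool]]] )]] → [Type [Prod [Atom bool]] → [Type [Prod [Atom b]]]]]]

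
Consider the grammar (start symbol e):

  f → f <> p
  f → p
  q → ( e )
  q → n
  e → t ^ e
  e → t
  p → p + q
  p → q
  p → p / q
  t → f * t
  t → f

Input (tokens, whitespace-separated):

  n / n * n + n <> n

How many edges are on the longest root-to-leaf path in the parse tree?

[e [t [f [p [p [q n]] / [q n]]] * [t [f [f [p [p [q n]] + [q n]]] <> [p [q n]]]]]]

8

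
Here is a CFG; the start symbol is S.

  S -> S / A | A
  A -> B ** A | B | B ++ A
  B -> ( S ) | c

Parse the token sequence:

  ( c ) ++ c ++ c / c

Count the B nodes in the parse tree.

[S [S [A [B ( [S [A [B c]]] )] ++ [A [B c] ++ [A [B c]]]]] / [A [B c]]]

5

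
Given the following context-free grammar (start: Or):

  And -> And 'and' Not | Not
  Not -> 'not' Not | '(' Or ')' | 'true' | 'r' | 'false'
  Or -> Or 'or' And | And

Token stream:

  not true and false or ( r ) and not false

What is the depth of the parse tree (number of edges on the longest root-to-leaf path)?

7

[Or [Or [And [And [Not not [Not true]]] and [Not false]]] or [And [And [Not ( [Or [And [Not r]]] )]] and [Not not [Not false]]]]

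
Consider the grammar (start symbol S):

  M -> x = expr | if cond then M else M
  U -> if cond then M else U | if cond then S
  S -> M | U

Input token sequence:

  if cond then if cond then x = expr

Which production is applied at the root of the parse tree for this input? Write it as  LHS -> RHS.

[S [U if cond then [S [U if cond then [S [M x = expr]]]]]]

S -> U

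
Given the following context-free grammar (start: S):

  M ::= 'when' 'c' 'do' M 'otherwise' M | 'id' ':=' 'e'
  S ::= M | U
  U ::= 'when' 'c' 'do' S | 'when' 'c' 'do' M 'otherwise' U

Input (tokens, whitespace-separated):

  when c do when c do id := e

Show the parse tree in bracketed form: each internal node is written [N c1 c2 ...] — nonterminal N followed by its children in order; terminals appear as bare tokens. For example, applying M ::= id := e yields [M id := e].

[S [U when c do [S [U when c do [S [M id := e]]]]]]

S
U
when c do S
when c do U
when c do when c do S
when c do when c do M
when c do when c do id := e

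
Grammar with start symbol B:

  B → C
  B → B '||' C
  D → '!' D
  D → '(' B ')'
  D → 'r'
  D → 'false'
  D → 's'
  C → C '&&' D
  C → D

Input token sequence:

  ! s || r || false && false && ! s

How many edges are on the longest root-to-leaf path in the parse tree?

[B [B [B [C [D ! [D s]]]] || [C [D r]]] || [C [C [C [D false]] && [D false]] && [D ! [D s]]]]

6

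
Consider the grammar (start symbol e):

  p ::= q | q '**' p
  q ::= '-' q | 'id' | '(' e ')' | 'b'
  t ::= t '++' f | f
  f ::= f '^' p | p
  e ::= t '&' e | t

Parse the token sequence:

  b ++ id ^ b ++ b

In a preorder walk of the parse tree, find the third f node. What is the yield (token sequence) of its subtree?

id

[e [t [t [t [f [p [q b]]]] ++ [f [f [p [q id]]] ^ [p [q b]]]] ++ [f [p [q b]]]]]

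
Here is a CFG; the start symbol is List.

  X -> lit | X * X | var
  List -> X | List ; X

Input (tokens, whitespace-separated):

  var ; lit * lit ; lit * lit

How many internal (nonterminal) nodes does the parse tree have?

[List [List [List [X var]] ; [X [X lit] * [X lit]]] ; [X [X lit] * [X lit]]]

10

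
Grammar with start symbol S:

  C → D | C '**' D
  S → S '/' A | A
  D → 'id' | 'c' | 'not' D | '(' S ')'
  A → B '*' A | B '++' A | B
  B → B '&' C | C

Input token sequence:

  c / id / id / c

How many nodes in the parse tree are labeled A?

4

[S [S [S [S [A [B [C [D c]]]]] / [A [B [C [D id]]]]] / [A [B [C [D id]]]]] / [A [B [C [D c]]]]]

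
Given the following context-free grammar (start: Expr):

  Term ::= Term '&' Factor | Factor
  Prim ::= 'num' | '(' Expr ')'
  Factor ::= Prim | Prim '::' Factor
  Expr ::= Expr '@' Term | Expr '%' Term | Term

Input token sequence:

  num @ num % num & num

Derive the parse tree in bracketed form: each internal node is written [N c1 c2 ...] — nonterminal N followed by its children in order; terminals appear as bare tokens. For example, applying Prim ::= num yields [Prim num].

[Expr [Expr [Expr [Term [Factor [Prim num]]]] @ [Term [Factor [Prim num]]]] % [Term [Term [Factor [Prim num]]] & [Factor [Prim num]]]]

Expr
Expr % Term
Expr @ Term % Term
Term @ Term % Term
Factor @ Term % Term
Prim @ Term % Term
num @ Term % Term
num @ Factor % Term
num @ Prim % Term
num @ num % Term
num @ num % Term & Factor
num @ num % Factor & Factor
num @ num % Prim & Factor
num @ num % num & Factor
num @ num % num & Prim
num @ num % num & num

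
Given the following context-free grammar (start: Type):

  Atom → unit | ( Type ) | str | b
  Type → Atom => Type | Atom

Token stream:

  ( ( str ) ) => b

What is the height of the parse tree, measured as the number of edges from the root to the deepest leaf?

[Type [Atom ( [Type [Atom ( [Type [Atom str]] )]] )] => [Type [Atom b]]]

6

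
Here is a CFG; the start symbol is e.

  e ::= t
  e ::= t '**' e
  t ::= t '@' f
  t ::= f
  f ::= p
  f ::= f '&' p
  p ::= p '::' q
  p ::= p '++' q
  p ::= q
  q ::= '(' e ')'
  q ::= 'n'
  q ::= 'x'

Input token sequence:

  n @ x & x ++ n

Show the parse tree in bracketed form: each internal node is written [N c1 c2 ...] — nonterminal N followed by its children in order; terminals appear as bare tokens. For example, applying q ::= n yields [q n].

e
t
t @ f
f @ f
p @ f
q @ f
n @ f
n @ f & p
n @ p & p
n @ q & p
n @ x & p
n @ x & p ++ q
n @ x & q ++ q
n @ x & x ++ q
n @ x & x ++ n

[e [t [t [f [p [q n]]]] @ [f [f [p [q x]]] & [p [p [q x]] ++ [q n]]]]]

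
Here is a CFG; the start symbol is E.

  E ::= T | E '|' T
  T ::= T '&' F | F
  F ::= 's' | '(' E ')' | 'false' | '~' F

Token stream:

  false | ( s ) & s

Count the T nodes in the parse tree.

[E [E [T [F false]]] | [T [T [F ( [E [T [F s]]] )]] & [F s]]]

4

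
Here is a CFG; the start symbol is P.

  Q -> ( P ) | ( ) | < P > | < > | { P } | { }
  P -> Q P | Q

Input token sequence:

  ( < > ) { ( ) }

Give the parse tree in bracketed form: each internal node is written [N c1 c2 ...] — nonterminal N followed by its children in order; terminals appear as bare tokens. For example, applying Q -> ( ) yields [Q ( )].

P
Q P
( P ) P
( Q ) P
( < > ) P
( < > ) Q
( < > ) { P }
( < > ) { Q }
( < > ) { ( ) }

[P [Q ( [P [Q < >]] )] [P [Q { [P [Q ( )]] }]]]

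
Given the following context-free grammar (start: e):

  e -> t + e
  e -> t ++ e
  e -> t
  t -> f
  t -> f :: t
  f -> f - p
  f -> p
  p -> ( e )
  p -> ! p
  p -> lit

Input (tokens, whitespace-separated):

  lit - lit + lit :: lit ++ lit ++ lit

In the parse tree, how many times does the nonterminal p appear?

[e [t [f [f [p lit]] - [p lit]]] + [e [t [f [p lit]] :: [t [f [p lit]]]] ++ [e [t [f [p lit]]] ++ [e [t [f [p lit]]]]]]]

6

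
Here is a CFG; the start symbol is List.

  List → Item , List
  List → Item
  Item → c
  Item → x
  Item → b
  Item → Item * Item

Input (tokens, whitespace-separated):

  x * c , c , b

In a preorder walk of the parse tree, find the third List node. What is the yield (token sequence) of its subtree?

b

[List [Item [Item x] * [Item c]] , [List [Item c] , [List [Item b]]]]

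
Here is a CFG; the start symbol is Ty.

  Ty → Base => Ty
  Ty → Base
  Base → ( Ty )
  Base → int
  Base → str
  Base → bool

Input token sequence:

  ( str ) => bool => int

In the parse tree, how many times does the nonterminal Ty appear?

[Ty [Base ( [Ty [Base str]] )] => [Ty [Base bool] => [Ty [Base int]]]]

4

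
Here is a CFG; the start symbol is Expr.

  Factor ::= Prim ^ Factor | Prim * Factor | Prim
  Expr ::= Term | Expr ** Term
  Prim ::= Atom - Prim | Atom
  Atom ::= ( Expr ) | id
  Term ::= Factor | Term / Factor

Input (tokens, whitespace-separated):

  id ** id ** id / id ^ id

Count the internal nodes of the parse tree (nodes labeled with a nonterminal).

[Expr [Expr [Expr [Term [Factor [Prim [Atom id]]]]] ** [Term [Factor [Prim [Atom id]]]]] ** [Term [Term [Factor [Prim [Atom id]]]] / [Factor [Prim [Atom id]] ^ [Factor [Prim [Atom id]]]]]]

22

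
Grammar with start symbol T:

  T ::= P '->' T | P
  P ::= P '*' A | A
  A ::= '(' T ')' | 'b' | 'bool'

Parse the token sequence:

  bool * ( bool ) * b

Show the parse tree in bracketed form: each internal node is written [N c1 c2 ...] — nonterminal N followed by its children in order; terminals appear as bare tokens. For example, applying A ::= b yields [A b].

T
P
P * A
P * A * A
A * A * A
bool * A * A
bool * ( T ) * A
bool * ( P ) * A
bool * ( A ) * A
bool * ( bool ) * A
bool * ( bool ) * b

[T [P [P [P [A bool]] * [A ( [T [P [A bool]]] )]] * [A b]]]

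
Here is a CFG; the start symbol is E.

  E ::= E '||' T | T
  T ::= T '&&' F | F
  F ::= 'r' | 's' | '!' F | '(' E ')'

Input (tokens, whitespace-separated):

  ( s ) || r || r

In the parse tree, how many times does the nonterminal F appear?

4

[E [E [E [T [F ( [E [T [F s]]] )]]] || [T [F r]]] || [T [F r]]]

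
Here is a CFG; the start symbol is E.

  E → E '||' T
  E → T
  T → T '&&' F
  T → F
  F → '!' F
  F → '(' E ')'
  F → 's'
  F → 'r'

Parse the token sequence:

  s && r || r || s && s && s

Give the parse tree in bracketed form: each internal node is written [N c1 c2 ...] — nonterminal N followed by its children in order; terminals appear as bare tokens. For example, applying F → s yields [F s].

[E [E [E [T [T [F s]] && [F r]]] || [T [F r]]] || [T [T [T [F s]] && [F s]] && [F s]]]

E
E || T
E || T || T
T || T || T
T && F || T || T
F && F || T || T
s && F || T || T
s && r || T || T
s && r || F || T
s && r || r || T
s && r || r || T && F
s && r || r || T && F && F
s && r || r || F && F && F
s && r || r || s && F && F
s && r || r || s && s && F
s && r || r || s && s && s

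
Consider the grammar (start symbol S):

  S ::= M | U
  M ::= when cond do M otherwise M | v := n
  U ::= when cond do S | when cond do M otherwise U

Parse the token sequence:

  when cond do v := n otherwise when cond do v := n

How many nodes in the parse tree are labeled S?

[S [U when cond do [M v := n] otherwise [U when cond do [S [M v := n]]]]]

2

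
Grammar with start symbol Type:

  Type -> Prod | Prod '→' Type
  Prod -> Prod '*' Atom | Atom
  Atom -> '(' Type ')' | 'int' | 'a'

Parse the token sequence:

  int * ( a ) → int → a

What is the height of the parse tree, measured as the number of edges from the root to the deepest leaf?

6

[Type [Prod [Prod [Atom int]] * [Atom ( [Type [Prod [Atom a]]] )]] → [Type [Prod [Atom int]] → [Type [Prod [Atom a]]]]]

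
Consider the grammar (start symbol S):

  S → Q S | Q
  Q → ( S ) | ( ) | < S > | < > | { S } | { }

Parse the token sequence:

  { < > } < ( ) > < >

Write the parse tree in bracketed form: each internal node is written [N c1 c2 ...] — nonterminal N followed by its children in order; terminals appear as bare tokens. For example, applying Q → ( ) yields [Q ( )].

S
Q S
{ S } S
{ Q } S
{ < > } S
{ < > } Q S
{ < > } < S > S
{ < > } < Q > S
{ < > } < ( ) > S
{ < > } < ( ) > Q
{ < > } < ( ) > < >

[S [Q { [S [Q < >]] }] [S [Q < [S [Q ( )]] >] [S [Q < >]]]]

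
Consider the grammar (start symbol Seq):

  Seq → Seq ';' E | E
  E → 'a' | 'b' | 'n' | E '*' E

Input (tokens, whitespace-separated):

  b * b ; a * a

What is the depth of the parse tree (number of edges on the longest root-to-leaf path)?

[Seq [Seq [E [E b] * [E b]]] ; [E [E a] * [E a]]]

4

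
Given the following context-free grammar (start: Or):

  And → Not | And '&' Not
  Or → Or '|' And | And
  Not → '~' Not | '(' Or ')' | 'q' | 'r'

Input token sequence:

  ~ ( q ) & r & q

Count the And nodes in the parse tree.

4

[Or [And [And [And [Not ~ [Not ( [Or [And [Not q]]] )]]] & [Not r]] & [Not q]]]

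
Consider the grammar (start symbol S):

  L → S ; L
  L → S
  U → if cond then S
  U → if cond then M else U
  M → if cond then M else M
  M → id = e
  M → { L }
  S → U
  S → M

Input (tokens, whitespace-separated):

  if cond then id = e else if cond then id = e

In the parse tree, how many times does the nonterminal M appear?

2

[S [U if cond then [M id = e] else [U if cond then [S [M id = e]]]]]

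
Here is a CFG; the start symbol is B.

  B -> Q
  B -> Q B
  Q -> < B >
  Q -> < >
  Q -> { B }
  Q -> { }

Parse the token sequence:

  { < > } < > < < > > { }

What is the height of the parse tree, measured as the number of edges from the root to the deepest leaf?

6

[B [Q { [B [Q < >]] }] [B [Q < >] [B [Q < [B [Q < >]] >] [B [Q { }]]]]]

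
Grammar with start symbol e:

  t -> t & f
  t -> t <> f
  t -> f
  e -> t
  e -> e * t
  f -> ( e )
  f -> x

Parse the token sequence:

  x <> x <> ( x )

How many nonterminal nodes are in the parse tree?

[e [t [t [t [f x]] <> [f x]] <> [f ( [e [t [f x]]] )]]]

10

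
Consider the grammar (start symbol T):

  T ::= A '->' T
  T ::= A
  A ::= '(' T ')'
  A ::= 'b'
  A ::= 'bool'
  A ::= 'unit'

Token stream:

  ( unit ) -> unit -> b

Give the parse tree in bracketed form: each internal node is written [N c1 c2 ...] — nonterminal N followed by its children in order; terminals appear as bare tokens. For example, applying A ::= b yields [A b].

T
A -> T
( T ) -> T
( A ) -> T
( unit ) -> T
( unit ) -> A -> T
( unit ) -> unit -> T
( unit ) -> unit -> A
( unit ) -> unit -> b

[T [A ( [T [A unit]] )] -> [T [A unit] -> [T [A b]]]]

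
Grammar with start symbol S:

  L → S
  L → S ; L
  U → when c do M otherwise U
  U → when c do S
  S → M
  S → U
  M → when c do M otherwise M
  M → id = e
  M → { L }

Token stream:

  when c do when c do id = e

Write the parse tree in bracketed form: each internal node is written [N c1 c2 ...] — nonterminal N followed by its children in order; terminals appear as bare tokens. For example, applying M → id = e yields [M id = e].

S
U
when c do S
when c do U
when c do when c do S
when c do when c do M
when c do when c do id = e

[S [U when c do [S [U when c do [S [M id = e]]]]]]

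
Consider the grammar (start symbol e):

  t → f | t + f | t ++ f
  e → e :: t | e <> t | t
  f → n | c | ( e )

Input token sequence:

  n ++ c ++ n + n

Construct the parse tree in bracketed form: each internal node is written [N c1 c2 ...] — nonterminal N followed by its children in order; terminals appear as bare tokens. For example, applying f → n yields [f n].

e
t
t + f
t ++ f + f
t ++ f ++ f + f
f ++ f ++ f + f
n ++ f ++ f + f
n ++ c ++ f + f
n ++ c ++ n + f
n ++ c ++ n + n

[e [t [t [t [t [f n]] ++ [f c]] ++ [f n]] + [f n]]]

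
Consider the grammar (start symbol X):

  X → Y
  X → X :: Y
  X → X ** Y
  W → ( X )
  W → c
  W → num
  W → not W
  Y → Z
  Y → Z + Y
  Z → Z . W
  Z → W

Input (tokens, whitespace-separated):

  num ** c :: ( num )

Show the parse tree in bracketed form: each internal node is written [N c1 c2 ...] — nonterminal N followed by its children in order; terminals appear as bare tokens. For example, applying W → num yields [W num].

[X [X [X [Y [Z [W num]]]] ** [Y [Z [W c]]]] :: [Y [Z [W ( [X [Y [Z [W num]]]] )]]]]

X
X :: Y
X ** Y :: Y
Y ** Y :: Y
Z ** Y :: Y
W ** Y :: Y
num ** Y :: Y
num ** Z :: Y
num ** W :: Y
num ** c :: Y
num ** c :: Z
num ** c :: W
num ** c :: ( X )
num ** c :: ( Y )
num ** c :: ( Z )
num ** c :: ( W )
num ** c :: ( num )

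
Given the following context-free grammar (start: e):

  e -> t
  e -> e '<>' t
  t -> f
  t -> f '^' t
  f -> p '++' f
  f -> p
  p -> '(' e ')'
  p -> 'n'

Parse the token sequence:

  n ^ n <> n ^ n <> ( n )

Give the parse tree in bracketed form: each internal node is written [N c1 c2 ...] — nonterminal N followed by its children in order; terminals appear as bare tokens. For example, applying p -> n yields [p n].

[e [e [e [t [f [p n]] ^ [t [f [p n]]]]] <> [t [f [p n]] ^ [t [f [p n]]]]] <> [t [f [p ( [e [t [f [p n]]]] )]]]]

e
e <> t
e <> t <> t
t <> t <> t
f ^ t <> t <> t
p ^ t <> t <> t
n ^ t <> t <> t
n ^ f <> t <> t
n ^ p <> t <> t
n ^ n <> t <> t
n ^ n <> f ^ t <> t
n ^ n <> p ^ t <> t
n ^ n <> n ^ t <> t
n ^ n <> n ^ f <> t
n ^ n <> n ^ p <> t
n ^ n <> n ^ n <> t
n ^ n <> n ^ n <> f
n ^ n <> n ^ n <> p
n ^ n <> n ^ n <> ( e )
n ^ n <> n ^ n <> ( t )
n ^ n <> n ^ n <> ( f )
n ^ n <> n ^ n <> ( p )
n ^ n <> n ^ n <> ( n )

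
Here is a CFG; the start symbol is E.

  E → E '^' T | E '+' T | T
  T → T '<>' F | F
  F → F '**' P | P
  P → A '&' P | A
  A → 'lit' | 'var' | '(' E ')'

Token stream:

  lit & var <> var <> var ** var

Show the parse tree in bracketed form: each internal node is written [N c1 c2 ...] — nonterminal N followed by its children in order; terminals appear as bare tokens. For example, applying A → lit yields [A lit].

[E [T [T [T [F [P [A lit] & [P [A var]]]]] <> [F [P [A var]]]] <> [F [F [P [A var]]] ** [P [A var]]]]]

E
T
T <> F
T <> F <> F
F <> F <> F
P <> F <> F
A & P <> F <> F
lit & P <> F <> F
lit & A <> F <> F
lit & var <> F <> F
lit & var <> P <> F
lit & var <> A <> F
lit & var <> var <> F
lit & var <> var <> F ** P
lit & var <> var <> P ** P
lit & var <> var <> A ** P
lit & var <> var <> var ** P
lit & var <> var <> var ** A
lit & var <> var <> var ** var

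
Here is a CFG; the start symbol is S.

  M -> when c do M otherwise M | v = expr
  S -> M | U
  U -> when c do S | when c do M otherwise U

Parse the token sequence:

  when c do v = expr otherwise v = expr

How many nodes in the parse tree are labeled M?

3

[S [M when c do [M v = expr] otherwise [M v = expr]]]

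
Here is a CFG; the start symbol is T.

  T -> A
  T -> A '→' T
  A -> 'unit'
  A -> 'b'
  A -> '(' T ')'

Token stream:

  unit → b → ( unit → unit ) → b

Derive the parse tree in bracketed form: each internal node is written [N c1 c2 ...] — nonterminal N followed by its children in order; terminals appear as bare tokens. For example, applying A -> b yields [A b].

[T [A unit] → [T [A b] → [T [A ( [T [A unit] → [T [A unit]]] )] → [T [A b]]]]]

T
A → T
unit → T
unit → A → T
unit → b → T
unit → b → A → T
unit → b → ( T ) → T
unit → b → ( A → T ) → T
unit → b → ( unit → T ) → T
unit → b → ( unit → A ) → T
unit → b → ( unit → unit ) → T
unit → b → ( unit → unit ) → A
unit → b → ( unit → unit ) → b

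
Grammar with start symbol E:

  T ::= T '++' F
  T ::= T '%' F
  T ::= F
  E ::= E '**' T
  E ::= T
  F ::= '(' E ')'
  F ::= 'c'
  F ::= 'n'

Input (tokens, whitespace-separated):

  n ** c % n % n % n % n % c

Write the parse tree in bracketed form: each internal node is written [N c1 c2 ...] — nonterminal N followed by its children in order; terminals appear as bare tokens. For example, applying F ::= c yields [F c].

[E [E [T [F n]]] ** [T [T [T [T [T [T [F c]] % [F n]] % [F n]] % [F n]] % [F n]] % [F c]]]

E
E ** T
T ** T
F ** T
n ** T
n ** T % F
n ** T % F % F
n ** T % F % F % F
n ** T % F % F % F % F
n ** T % F % F % F % F % F
n ** F % F % F % F % F % F
n ** c % F % F % F % F % F
n ** c % n % F % F % F % F
n ** c % n % n % F % F % F
n ** c % n % n % n % F % F
n ** c % n % n % n % n % F
n ** c % n % n % n % n % c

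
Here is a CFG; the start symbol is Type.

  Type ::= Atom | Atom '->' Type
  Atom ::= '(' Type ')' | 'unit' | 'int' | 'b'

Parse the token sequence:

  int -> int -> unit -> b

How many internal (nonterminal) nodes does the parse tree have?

[Type [Atom int] -> [Type [Atom int] -> [Type [Atom unit] -> [Type [Atom b]]]]]

8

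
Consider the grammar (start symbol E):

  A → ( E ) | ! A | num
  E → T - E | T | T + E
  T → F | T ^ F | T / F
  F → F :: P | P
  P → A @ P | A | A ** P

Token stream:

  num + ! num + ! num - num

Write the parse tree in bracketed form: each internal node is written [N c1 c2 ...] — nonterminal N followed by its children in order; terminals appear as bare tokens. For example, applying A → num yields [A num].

E
T + E
F + E
P + E
A + E
num + E
num + T + E
num + F + E
num + P + E
num + A + E
num + ! A + E
num + ! num + E
num + ! num + T - E
num + ! num + F - E
num + ! num + P - E
num + ! num + A - E
num + ! num + ! A - E
num + ! num + ! num - E
num + ! num + ! num - T
num + ! num + ! num - F
num + ! num + ! num - P
num + ! num + ! num - A
num + ! num + ! num - num

[E [T [F [P [A num]]]] + [E [T [F [P [A ! [A num]]]]] + [E [T [F [P [A ! [A num]]]]] - [E [T [F [P [A num]]]]]]]]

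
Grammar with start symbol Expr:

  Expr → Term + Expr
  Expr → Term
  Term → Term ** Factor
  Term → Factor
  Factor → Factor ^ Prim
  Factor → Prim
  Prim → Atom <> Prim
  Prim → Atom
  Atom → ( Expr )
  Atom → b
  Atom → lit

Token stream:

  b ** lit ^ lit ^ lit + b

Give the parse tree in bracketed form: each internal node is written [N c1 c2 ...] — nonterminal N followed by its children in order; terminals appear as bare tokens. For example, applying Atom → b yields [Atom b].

[Expr [Term [Term [Factor [Prim [Atom b]]]] ** [Factor [Factor [Factor [Prim [Atom lit]]] ^ [Prim [Atom lit]]] ^ [Prim [Atom lit]]]] + [Expr [Term [Factor [Prim [Atom b]]]]]]

Expr
Term + Expr
Term ** Factor + Expr
Factor ** Factor + Expr
Prim ** Factor + Expr
Atom ** Factor + Expr
b ** Factor + Expr
b ** Factor ^ Prim + Expr
b ** Factor ^ Prim ^ Prim + Expr
b ** Prim ^ Prim ^ Prim + Expr
b ** Atom ^ Prim ^ Prim + Expr
b ** lit ^ Prim ^ Prim + Expr
b ** lit ^ Atom ^ Prim + Expr
b ** lit ^ lit ^ Prim + Expr
b ** lit ^ lit ^ Atom + Expr
b ** lit ^ lit ^ lit + Expr
b ** lit ^ lit ^ lit + Term
b ** lit ^ lit ^ lit + Factor
b ** lit ^ lit ^ lit + Prim
b ** lit ^ lit ^ lit + Atom
b ** lit ^ lit ^ lit + b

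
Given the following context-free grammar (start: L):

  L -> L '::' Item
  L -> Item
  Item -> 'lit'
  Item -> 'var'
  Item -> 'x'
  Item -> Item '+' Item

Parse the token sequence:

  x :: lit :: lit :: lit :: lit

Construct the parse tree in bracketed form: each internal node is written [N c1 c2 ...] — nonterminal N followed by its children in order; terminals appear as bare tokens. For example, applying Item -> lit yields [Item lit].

L
L :: Item
L :: Item :: Item
L :: Item :: Item :: Item
L :: Item :: Item :: Item :: Item
Item :: Item :: Item :: Item :: Item
x :: Item :: Item :: Item :: Item
x :: lit :: Item :: Item :: Item
x :: lit :: lit :: Item :: Item
x :: lit :: lit :: lit :: Item
x :: lit :: lit :: lit :: lit

[L [L [L [L [L [Item x]] :: [Item lit]] :: [Item lit]] :: [Item lit]] :: [Item lit]]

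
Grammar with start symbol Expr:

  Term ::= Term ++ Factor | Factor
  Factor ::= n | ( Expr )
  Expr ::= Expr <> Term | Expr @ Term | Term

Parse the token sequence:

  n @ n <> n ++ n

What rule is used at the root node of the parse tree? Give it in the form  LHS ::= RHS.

[Expr [Expr [Expr [Term [Factor n]]] @ [Term [Factor n]]] <> [Term [Term [Factor n]] ++ [Factor n]]]

Expr ::= Expr <> Term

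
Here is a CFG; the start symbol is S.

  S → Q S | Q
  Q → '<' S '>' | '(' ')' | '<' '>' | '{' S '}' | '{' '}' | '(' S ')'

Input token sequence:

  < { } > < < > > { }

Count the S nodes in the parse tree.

[S [Q < [S [Q { }]] >] [S [Q < [S [Q < >]] >] [S [Q { }]]]]

5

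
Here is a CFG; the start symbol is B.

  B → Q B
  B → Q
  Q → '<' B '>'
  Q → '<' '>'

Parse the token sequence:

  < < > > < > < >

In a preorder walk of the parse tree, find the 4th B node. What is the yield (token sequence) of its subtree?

< >

[B [Q < [B [Q < >]] >] [B [Q < >] [B [Q < >]]]]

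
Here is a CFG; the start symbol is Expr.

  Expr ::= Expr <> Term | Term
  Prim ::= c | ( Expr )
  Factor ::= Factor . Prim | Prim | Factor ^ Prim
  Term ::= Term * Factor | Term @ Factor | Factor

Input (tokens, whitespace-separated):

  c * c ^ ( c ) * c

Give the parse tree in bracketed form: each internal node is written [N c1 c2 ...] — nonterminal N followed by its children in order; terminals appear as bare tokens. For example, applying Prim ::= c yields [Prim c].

Expr
Term
Term * Factor
Term * Factor * Factor
Factor * Factor * Factor
Prim * Factor * Factor
c * Factor * Factor
c * Factor ^ Prim * Factor
c * Prim ^ Prim * Factor
c * c ^ Prim * Factor
c * c ^ ( Expr ) * Factor
c * c ^ ( Term ) * Factor
c * c ^ ( Factor ) * Factor
c * c ^ ( Prim ) * Factor
c * c ^ ( c ) * Factor
c * c ^ ( c ) * Prim
c * c ^ ( c ) * c

[Expr [Term [Term [Term [Factor [Prim c]]] * [Factor [Factor [Prim c]] ^ [Prim ( [Expr [Term [Factor [Prim c]]]] )]]] * [Factor [Prim c]]]]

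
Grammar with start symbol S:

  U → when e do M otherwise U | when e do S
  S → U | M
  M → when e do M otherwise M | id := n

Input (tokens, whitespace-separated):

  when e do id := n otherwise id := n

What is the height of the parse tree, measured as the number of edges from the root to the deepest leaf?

3

[S [M when e do [M id := n] otherwise [M id := n]]]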